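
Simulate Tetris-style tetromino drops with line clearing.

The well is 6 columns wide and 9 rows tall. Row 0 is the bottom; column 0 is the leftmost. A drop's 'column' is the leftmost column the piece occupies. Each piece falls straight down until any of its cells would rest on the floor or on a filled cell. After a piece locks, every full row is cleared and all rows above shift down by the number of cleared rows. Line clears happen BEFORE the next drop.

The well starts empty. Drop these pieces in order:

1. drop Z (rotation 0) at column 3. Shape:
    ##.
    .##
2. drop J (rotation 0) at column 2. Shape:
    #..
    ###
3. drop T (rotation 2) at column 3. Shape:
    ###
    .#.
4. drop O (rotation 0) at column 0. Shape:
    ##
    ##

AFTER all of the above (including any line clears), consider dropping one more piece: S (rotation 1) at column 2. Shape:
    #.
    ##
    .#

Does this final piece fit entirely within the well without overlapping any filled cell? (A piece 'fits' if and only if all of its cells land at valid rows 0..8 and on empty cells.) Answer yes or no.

Answer: yes

Derivation:
Drop 1: Z rot0 at col 3 lands with bottom-row=0; cleared 0 line(s) (total 0); column heights now [0 0 0 2 2 1], max=2
Drop 2: J rot0 at col 2 lands with bottom-row=2; cleared 0 line(s) (total 0); column heights now [0 0 4 3 3 1], max=4
Drop 3: T rot2 at col 3 lands with bottom-row=3; cleared 0 line(s) (total 0); column heights now [0 0 4 5 5 5], max=5
Drop 4: O rot0 at col 0 lands with bottom-row=0; cleared 0 line(s) (total 0); column heights now [2 2 4 5 5 5], max=5
Test piece S rot1 at col 2 (width 2): heights before test = [2 2 4 5 5 5]; fits = True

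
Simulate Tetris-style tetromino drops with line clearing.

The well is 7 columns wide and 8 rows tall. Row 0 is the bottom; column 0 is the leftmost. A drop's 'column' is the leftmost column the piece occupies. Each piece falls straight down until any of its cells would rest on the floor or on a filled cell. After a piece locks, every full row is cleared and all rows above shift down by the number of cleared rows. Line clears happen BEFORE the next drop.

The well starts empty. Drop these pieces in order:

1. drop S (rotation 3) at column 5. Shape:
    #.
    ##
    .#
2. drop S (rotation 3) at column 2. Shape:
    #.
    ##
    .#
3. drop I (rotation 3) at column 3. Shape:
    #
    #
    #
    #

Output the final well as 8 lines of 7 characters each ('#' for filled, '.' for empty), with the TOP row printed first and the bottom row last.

Answer: .......
.......
...#...
...#...
...#...
..##.#.
..##.##
...#..#

Derivation:
Drop 1: S rot3 at col 5 lands with bottom-row=0; cleared 0 line(s) (total 0); column heights now [0 0 0 0 0 3 2], max=3
Drop 2: S rot3 at col 2 lands with bottom-row=0; cleared 0 line(s) (total 0); column heights now [0 0 3 2 0 3 2], max=3
Drop 3: I rot3 at col 3 lands with bottom-row=2; cleared 0 line(s) (total 0); column heights now [0 0 3 6 0 3 2], max=6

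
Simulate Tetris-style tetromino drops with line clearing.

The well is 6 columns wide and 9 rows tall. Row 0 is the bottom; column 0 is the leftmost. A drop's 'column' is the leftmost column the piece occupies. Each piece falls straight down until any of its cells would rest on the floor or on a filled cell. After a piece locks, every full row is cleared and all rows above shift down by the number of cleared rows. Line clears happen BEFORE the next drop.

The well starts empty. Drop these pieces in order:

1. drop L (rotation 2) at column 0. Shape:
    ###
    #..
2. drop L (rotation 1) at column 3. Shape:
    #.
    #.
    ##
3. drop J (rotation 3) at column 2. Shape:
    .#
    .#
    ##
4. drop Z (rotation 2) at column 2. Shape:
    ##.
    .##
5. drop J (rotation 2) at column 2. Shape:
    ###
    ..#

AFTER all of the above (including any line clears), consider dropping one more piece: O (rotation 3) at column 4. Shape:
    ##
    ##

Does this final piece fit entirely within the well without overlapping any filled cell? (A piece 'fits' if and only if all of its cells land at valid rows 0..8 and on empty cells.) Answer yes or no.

Answer: no

Derivation:
Drop 1: L rot2 at col 0 lands with bottom-row=0; cleared 0 line(s) (total 0); column heights now [2 2 2 0 0 0], max=2
Drop 2: L rot1 at col 3 lands with bottom-row=0; cleared 0 line(s) (total 0); column heights now [2 2 2 3 1 0], max=3
Drop 3: J rot3 at col 2 lands with bottom-row=3; cleared 0 line(s) (total 0); column heights now [2 2 4 6 1 0], max=6
Drop 4: Z rot2 at col 2 lands with bottom-row=6; cleared 0 line(s) (total 0); column heights now [2 2 8 8 7 0], max=8
Drop 5: J rot2 at col 2 lands with bottom-row=7; cleared 0 line(s) (total 0); column heights now [2 2 9 9 9 0], max=9
Test piece O rot3 at col 4 (width 2): heights before test = [2 2 9 9 9 0]; fits = False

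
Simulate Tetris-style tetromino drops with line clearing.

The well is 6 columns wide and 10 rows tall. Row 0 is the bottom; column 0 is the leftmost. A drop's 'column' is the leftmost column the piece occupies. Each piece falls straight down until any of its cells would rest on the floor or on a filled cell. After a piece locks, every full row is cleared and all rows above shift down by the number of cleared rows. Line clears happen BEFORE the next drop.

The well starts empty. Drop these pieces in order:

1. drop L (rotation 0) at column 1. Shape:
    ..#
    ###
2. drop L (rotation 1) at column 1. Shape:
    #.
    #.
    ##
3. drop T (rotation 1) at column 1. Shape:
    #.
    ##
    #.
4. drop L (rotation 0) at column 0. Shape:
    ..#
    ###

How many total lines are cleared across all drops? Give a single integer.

Answer: 0

Derivation:
Drop 1: L rot0 at col 1 lands with bottom-row=0; cleared 0 line(s) (total 0); column heights now [0 1 1 2 0 0], max=2
Drop 2: L rot1 at col 1 lands with bottom-row=1; cleared 0 line(s) (total 0); column heights now [0 4 2 2 0 0], max=4
Drop 3: T rot1 at col 1 lands with bottom-row=4; cleared 0 line(s) (total 0); column heights now [0 7 6 2 0 0], max=7
Drop 4: L rot0 at col 0 lands with bottom-row=7; cleared 0 line(s) (total 0); column heights now [8 8 9 2 0 0], max=9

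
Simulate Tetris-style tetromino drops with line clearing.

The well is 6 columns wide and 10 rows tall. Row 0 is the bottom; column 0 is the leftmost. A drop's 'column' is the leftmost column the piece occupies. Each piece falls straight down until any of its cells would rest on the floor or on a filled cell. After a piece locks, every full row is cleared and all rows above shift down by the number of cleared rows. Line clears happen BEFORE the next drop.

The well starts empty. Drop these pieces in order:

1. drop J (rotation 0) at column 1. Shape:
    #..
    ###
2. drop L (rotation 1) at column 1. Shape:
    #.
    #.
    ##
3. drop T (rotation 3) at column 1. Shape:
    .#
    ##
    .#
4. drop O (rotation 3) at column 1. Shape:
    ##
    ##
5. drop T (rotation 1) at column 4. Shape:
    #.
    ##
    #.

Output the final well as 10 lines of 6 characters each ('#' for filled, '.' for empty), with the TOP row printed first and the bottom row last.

Answer: ......
.##...
.##...
..#...
.##...
.##...
.#....
.##.#.
.#..##
.####.

Derivation:
Drop 1: J rot0 at col 1 lands with bottom-row=0; cleared 0 line(s) (total 0); column heights now [0 2 1 1 0 0], max=2
Drop 2: L rot1 at col 1 lands with bottom-row=2; cleared 0 line(s) (total 0); column heights now [0 5 3 1 0 0], max=5
Drop 3: T rot3 at col 1 lands with bottom-row=4; cleared 0 line(s) (total 0); column heights now [0 6 7 1 0 0], max=7
Drop 4: O rot3 at col 1 lands with bottom-row=7; cleared 0 line(s) (total 0); column heights now [0 9 9 1 0 0], max=9
Drop 5: T rot1 at col 4 lands with bottom-row=0; cleared 0 line(s) (total 0); column heights now [0 9 9 1 3 2], max=9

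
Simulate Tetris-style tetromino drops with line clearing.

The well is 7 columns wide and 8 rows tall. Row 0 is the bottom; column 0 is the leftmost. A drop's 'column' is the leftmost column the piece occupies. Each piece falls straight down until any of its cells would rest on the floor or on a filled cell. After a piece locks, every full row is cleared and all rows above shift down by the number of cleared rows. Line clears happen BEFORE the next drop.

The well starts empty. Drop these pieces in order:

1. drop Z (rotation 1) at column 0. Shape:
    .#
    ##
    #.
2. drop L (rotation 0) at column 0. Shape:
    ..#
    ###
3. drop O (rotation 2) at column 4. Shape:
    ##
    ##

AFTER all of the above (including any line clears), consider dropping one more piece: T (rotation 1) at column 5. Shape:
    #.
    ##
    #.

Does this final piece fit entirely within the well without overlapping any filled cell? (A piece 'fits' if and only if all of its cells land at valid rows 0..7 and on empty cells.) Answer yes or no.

Drop 1: Z rot1 at col 0 lands with bottom-row=0; cleared 0 line(s) (total 0); column heights now [2 3 0 0 0 0 0], max=3
Drop 2: L rot0 at col 0 lands with bottom-row=3; cleared 0 line(s) (total 0); column heights now [4 4 5 0 0 0 0], max=5
Drop 3: O rot2 at col 4 lands with bottom-row=0; cleared 0 line(s) (total 0); column heights now [4 4 5 0 2 2 0], max=5
Test piece T rot1 at col 5 (width 2): heights before test = [4 4 5 0 2 2 0]; fits = True

Answer: yes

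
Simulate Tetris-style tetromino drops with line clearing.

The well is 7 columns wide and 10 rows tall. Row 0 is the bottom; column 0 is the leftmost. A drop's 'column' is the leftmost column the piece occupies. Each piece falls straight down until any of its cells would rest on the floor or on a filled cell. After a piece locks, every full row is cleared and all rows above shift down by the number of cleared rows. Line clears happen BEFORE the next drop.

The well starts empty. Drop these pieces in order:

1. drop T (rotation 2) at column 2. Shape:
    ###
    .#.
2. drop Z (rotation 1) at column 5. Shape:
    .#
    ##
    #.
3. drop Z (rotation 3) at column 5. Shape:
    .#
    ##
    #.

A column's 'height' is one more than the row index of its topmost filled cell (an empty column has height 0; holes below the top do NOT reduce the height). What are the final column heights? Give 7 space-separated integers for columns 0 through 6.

Answer: 0 0 2 2 2 4 5

Derivation:
Drop 1: T rot2 at col 2 lands with bottom-row=0; cleared 0 line(s) (total 0); column heights now [0 0 2 2 2 0 0], max=2
Drop 2: Z rot1 at col 5 lands with bottom-row=0; cleared 0 line(s) (total 0); column heights now [0 0 2 2 2 2 3], max=3
Drop 3: Z rot3 at col 5 lands with bottom-row=2; cleared 0 line(s) (total 0); column heights now [0 0 2 2 2 4 5], max=5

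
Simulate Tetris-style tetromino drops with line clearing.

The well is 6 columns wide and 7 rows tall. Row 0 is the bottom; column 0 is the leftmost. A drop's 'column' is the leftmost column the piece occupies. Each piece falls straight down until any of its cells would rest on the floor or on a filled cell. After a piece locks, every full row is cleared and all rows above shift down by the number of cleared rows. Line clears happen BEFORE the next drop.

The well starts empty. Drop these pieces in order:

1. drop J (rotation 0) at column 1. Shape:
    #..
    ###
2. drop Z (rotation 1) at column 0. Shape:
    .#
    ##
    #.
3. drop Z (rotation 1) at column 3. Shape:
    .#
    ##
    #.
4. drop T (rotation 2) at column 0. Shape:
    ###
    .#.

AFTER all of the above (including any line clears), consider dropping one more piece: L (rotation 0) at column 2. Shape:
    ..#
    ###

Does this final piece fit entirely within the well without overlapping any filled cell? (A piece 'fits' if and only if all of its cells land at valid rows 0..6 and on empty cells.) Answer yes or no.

Drop 1: J rot0 at col 1 lands with bottom-row=0; cleared 0 line(s) (total 0); column heights now [0 2 1 1 0 0], max=2
Drop 2: Z rot1 at col 0 lands with bottom-row=1; cleared 0 line(s) (total 0); column heights now [3 4 1 1 0 0], max=4
Drop 3: Z rot1 at col 3 lands with bottom-row=1; cleared 0 line(s) (total 0); column heights now [3 4 1 3 4 0], max=4
Drop 4: T rot2 at col 0 lands with bottom-row=4; cleared 0 line(s) (total 0); column heights now [6 6 6 3 4 0], max=6
Test piece L rot0 at col 2 (width 3): heights before test = [6 6 6 3 4 0]; fits = False

Answer: no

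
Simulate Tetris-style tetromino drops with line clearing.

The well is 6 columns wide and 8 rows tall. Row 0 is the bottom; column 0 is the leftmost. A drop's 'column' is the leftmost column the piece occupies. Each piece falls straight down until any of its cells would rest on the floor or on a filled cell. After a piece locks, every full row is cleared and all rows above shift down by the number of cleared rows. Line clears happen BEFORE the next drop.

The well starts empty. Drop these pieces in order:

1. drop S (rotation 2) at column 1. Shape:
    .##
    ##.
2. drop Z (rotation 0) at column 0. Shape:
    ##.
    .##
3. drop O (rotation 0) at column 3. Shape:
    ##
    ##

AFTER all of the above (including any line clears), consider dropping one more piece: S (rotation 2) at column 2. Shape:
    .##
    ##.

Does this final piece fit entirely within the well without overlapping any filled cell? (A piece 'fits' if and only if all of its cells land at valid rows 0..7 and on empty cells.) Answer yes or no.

Drop 1: S rot2 at col 1 lands with bottom-row=0; cleared 0 line(s) (total 0); column heights now [0 1 2 2 0 0], max=2
Drop 2: Z rot0 at col 0 lands with bottom-row=2; cleared 0 line(s) (total 0); column heights now [4 4 3 2 0 0], max=4
Drop 3: O rot0 at col 3 lands with bottom-row=2; cleared 0 line(s) (total 0); column heights now [4 4 3 4 4 0], max=4
Test piece S rot2 at col 2 (width 3): heights before test = [4 4 3 4 4 0]; fits = True

Answer: yes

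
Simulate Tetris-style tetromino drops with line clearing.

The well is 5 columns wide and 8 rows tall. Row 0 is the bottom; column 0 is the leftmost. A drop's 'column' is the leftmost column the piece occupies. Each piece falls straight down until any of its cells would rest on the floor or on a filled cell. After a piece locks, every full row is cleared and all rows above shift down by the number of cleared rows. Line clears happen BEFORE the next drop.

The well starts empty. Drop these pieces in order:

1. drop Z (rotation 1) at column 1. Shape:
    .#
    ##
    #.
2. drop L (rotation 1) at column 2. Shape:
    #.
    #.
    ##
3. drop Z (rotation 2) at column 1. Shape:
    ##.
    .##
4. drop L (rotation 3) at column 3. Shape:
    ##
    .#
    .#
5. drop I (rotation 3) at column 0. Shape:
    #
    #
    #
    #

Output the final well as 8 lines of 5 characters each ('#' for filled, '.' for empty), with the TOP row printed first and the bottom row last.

Drop 1: Z rot1 at col 1 lands with bottom-row=0; cleared 0 line(s) (total 0); column heights now [0 2 3 0 0], max=3
Drop 2: L rot1 at col 2 lands with bottom-row=3; cleared 0 line(s) (total 0); column heights now [0 2 6 4 0], max=6
Drop 3: Z rot2 at col 1 lands with bottom-row=6; cleared 0 line(s) (total 0); column heights now [0 8 8 7 0], max=8
Drop 4: L rot3 at col 3 lands with bottom-row=5; cleared 0 line(s) (total 0); column heights now [0 8 8 8 8], max=8
Drop 5: I rot3 at col 0 lands with bottom-row=0; cleared 0 line(s) (total 0); column heights now [4 8 8 8 8], max=8

Answer: .####
..###
..#.#
..#..
#.##.
#.#..
###..
##...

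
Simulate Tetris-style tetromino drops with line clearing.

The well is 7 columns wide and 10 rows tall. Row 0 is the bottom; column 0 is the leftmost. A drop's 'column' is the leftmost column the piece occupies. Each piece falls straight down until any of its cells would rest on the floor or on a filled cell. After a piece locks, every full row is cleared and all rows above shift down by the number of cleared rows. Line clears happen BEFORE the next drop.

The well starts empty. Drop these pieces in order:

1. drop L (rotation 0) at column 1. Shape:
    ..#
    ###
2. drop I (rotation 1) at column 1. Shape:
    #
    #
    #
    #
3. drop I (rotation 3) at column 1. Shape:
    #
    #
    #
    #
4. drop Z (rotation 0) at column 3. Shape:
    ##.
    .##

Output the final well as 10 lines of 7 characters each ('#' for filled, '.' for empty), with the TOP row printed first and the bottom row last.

Answer: .......
.#.....
.#.....
.#.....
.#.....
.#.....
.#.....
.#.##..
.#.###.
.###...

Derivation:
Drop 1: L rot0 at col 1 lands with bottom-row=0; cleared 0 line(s) (total 0); column heights now [0 1 1 2 0 0 0], max=2
Drop 2: I rot1 at col 1 lands with bottom-row=1; cleared 0 line(s) (total 0); column heights now [0 5 1 2 0 0 0], max=5
Drop 3: I rot3 at col 1 lands with bottom-row=5; cleared 0 line(s) (total 0); column heights now [0 9 1 2 0 0 0], max=9
Drop 4: Z rot0 at col 3 lands with bottom-row=1; cleared 0 line(s) (total 0); column heights now [0 9 1 3 3 2 0], max=9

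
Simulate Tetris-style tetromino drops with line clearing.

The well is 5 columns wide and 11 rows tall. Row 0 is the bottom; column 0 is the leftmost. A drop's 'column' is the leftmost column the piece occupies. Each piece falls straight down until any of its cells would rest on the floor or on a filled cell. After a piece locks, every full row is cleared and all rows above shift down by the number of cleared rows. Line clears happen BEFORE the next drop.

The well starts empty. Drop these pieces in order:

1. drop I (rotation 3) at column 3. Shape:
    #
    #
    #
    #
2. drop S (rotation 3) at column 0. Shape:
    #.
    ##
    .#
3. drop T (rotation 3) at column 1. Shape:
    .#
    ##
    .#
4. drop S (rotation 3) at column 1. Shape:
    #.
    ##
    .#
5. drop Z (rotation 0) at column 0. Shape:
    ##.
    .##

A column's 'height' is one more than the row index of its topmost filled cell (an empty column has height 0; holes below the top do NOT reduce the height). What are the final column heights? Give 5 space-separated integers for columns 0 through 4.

Drop 1: I rot3 at col 3 lands with bottom-row=0; cleared 0 line(s) (total 0); column heights now [0 0 0 4 0], max=4
Drop 2: S rot3 at col 0 lands with bottom-row=0; cleared 0 line(s) (total 0); column heights now [3 2 0 4 0], max=4
Drop 3: T rot3 at col 1 lands with bottom-row=1; cleared 0 line(s) (total 0); column heights now [3 3 4 4 0], max=4
Drop 4: S rot3 at col 1 lands with bottom-row=4; cleared 0 line(s) (total 0); column heights now [3 7 6 4 0], max=7
Drop 5: Z rot0 at col 0 lands with bottom-row=7; cleared 0 line(s) (total 0); column heights now [9 9 8 4 0], max=9

Answer: 9 9 8 4 0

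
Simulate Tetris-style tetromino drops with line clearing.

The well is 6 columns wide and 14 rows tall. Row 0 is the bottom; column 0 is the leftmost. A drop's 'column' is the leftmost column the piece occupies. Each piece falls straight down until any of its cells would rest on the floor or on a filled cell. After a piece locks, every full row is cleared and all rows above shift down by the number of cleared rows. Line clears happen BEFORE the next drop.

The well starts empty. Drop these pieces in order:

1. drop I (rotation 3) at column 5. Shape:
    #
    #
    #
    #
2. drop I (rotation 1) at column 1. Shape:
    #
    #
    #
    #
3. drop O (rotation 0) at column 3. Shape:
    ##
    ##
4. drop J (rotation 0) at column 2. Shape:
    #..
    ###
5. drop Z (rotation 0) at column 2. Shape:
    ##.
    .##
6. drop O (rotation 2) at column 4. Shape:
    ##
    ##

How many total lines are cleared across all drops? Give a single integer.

Drop 1: I rot3 at col 5 lands with bottom-row=0; cleared 0 line(s) (total 0); column heights now [0 0 0 0 0 4], max=4
Drop 2: I rot1 at col 1 lands with bottom-row=0; cleared 0 line(s) (total 0); column heights now [0 4 0 0 0 4], max=4
Drop 3: O rot0 at col 3 lands with bottom-row=0; cleared 0 line(s) (total 0); column heights now [0 4 0 2 2 4], max=4
Drop 4: J rot0 at col 2 lands with bottom-row=2; cleared 0 line(s) (total 0); column heights now [0 4 4 3 3 4], max=4
Drop 5: Z rot0 at col 2 lands with bottom-row=3; cleared 0 line(s) (total 0); column heights now [0 4 5 5 4 4], max=5
Drop 6: O rot2 at col 4 lands with bottom-row=4; cleared 0 line(s) (total 0); column heights now [0 4 5 5 6 6], max=6

Answer: 0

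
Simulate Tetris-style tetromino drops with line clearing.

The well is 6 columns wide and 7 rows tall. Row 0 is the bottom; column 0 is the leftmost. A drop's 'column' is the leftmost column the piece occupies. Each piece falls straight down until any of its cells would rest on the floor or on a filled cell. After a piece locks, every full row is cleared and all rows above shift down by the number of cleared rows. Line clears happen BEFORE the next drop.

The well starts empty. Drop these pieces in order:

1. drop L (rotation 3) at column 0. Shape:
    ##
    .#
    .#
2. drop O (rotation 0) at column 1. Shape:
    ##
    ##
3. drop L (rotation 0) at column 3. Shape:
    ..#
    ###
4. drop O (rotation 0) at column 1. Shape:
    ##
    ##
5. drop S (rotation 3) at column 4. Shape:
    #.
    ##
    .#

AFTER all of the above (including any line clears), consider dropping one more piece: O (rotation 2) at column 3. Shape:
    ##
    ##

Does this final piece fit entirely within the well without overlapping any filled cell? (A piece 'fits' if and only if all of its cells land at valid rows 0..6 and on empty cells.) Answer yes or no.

Drop 1: L rot3 at col 0 lands with bottom-row=0; cleared 0 line(s) (total 0); column heights now [3 3 0 0 0 0], max=3
Drop 2: O rot0 at col 1 lands with bottom-row=3; cleared 0 line(s) (total 0); column heights now [3 5 5 0 0 0], max=5
Drop 3: L rot0 at col 3 lands with bottom-row=0; cleared 0 line(s) (total 0); column heights now [3 5 5 1 1 2], max=5
Drop 4: O rot0 at col 1 lands with bottom-row=5; cleared 0 line(s) (total 0); column heights now [3 7 7 1 1 2], max=7
Drop 5: S rot3 at col 4 lands with bottom-row=2; cleared 0 line(s) (total 0); column heights now [3 7 7 1 5 4], max=7
Test piece O rot2 at col 3 (width 2): heights before test = [3 7 7 1 5 4]; fits = True

Answer: yes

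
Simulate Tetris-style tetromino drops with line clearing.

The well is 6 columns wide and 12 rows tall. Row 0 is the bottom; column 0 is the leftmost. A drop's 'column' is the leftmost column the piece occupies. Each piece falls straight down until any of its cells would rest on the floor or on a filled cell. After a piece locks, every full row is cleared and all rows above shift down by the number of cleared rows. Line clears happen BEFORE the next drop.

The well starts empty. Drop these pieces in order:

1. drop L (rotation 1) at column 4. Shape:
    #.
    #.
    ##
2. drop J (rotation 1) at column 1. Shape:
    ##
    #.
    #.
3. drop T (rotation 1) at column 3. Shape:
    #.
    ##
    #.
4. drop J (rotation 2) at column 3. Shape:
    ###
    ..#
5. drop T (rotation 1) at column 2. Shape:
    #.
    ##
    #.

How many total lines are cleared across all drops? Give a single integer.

Answer: 0

Derivation:
Drop 1: L rot1 at col 4 lands with bottom-row=0; cleared 0 line(s) (total 0); column heights now [0 0 0 0 3 1], max=3
Drop 2: J rot1 at col 1 lands with bottom-row=0; cleared 0 line(s) (total 0); column heights now [0 3 3 0 3 1], max=3
Drop 3: T rot1 at col 3 lands with bottom-row=2; cleared 0 line(s) (total 0); column heights now [0 3 3 5 4 1], max=5
Drop 4: J rot2 at col 3 lands with bottom-row=4; cleared 0 line(s) (total 0); column heights now [0 3 3 6 6 6], max=6
Drop 5: T rot1 at col 2 lands with bottom-row=5; cleared 0 line(s) (total 0); column heights now [0 3 8 7 6 6], max=8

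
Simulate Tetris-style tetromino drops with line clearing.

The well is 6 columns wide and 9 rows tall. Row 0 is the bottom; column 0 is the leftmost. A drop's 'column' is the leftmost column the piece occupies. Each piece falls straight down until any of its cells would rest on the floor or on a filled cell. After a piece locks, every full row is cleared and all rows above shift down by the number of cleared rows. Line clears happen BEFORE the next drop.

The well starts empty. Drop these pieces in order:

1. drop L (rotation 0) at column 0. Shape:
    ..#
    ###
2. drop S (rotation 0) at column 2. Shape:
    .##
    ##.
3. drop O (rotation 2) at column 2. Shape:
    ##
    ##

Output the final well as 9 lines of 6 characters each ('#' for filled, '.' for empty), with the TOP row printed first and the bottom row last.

Drop 1: L rot0 at col 0 lands with bottom-row=0; cleared 0 line(s) (total 0); column heights now [1 1 2 0 0 0], max=2
Drop 2: S rot0 at col 2 lands with bottom-row=2; cleared 0 line(s) (total 0); column heights now [1 1 3 4 4 0], max=4
Drop 3: O rot2 at col 2 lands with bottom-row=4; cleared 0 line(s) (total 0); column heights now [1 1 6 6 4 0], max=6

Answer: ......
......
......
..##..
..##..
...##.
..##..
..#...
###...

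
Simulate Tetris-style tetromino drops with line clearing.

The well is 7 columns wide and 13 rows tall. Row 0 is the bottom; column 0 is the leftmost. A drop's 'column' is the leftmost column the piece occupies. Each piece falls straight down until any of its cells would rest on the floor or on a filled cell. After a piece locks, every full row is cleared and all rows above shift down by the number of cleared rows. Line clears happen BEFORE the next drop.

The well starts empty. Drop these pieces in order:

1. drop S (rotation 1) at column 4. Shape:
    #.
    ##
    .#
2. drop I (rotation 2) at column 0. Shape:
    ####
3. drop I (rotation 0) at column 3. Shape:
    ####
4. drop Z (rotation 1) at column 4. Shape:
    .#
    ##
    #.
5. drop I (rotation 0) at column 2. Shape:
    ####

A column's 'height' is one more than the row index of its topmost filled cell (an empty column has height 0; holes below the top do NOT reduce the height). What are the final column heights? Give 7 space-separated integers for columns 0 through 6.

Answer: 1 1 8 8 8 8 4

Derivation:
Drop 1: S rot1 at col 4 lands with bottom-row=0; cleared 0 line(s) (total 0); column heights now [0 0 0 0 3 2 0], max=3
Drop 2: I rot2 at col 0 lands with bottom-row=0; cleared 0 line(s) (total 0); column heights now [1 1 1 1 3 2 0], max=3
Drop 3: I rot0 at col 3 lands with bottom-row=3; cleared 0 line(s) (total 0); column heights now [1 1 1 4 4 4 4], max=4
Drop 4: Z rot1 at col 4 lands with bottom-row=4; cleared 0 line(s) (total 0); column heights now [1 1 1 4 6 7 4], max=7
Drop 5: I rot0 at col 2 lands with bottom-row=7; cleared 0 line(s) (total 0); column heights now [1 1 8 8 8 8 4], max=8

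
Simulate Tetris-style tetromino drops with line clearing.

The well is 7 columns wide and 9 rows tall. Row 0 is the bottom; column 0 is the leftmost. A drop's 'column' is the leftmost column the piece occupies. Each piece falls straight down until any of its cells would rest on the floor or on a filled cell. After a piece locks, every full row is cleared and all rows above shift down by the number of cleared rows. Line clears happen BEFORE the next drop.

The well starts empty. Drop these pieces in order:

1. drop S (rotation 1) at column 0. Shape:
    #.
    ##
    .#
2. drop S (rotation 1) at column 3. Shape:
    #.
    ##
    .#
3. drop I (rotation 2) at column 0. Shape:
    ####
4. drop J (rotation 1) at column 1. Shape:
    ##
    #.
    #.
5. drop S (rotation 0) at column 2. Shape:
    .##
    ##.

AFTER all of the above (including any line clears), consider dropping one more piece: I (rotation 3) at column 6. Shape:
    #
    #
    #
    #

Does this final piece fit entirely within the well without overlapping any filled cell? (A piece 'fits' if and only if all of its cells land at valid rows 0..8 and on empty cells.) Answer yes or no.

Drop 1: S rot1 at col 0 lands with bottom-row=0; cleared 0 line(s) (total 0); column heights now [3 2 0 0 0 0 0], max=3
Drop 2: S rot1 at col 3 lands with bottom-row=0; cleared 0 line(s) (total 0); column heights now [3 2 0 3 2 0 0], max=3
Drop 3: I rot2 at col 0 lands with bottom-row=3; cleared 0 line(s) (total 0); column heights now [4 4 4 4 2 0 0], max=4
Drop 4: J rot1 at col 1 lands with bottom-row=4; cleared 0 line(s) (total 0); column heights now [4 7 7 4 2 0 0], max=7
Drop 5: S rot0 at col 2 lands with bottom-row=7; cleared 0 line(s) (total 0); column heights now [4 7 8 9 9 0 0], max=9
Test piece I rot3 at col 6 (width 1): heights before test = [4 7 8 9 9 0 0]; fits = True

Answer: yes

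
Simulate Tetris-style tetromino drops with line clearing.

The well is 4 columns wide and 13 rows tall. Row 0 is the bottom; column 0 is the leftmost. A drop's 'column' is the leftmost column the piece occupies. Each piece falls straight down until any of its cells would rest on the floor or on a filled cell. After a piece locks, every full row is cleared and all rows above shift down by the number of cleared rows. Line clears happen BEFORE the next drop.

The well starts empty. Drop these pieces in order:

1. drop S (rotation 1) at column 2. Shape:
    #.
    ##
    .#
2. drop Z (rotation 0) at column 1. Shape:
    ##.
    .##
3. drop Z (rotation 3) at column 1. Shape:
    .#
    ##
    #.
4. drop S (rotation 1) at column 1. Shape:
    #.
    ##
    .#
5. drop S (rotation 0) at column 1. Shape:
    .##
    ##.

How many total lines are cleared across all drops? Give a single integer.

Answer: 0

Derivation:
Drop 1: S rot1 at col 2 lands with bottom-row=0; cleared 0 line(s) (total 0); column heights now [0 0 3 2], max=3
Drop 2: Z rot0 at col 1 lands with bottom-row=3; cleared 0 line(s) (total 0); column heights now [0 5 5 4], max=5
Drop 3: Z rot3 at col 1 lands with bottom-row=5; cleared 0 line(s) (total 0); column heights now [0 7 8 4], max=8
Drop 4: S rot1 at col 1 lands with bottom-row=8; cleared 0 line(s) (total 0); column heights now [0 11 10 4], max=11
Drop 5: S rot0 at col 1 lands with bottom-row=11; cleared 0 line(s) (total 0); column heights now [0 12 13 13], max=13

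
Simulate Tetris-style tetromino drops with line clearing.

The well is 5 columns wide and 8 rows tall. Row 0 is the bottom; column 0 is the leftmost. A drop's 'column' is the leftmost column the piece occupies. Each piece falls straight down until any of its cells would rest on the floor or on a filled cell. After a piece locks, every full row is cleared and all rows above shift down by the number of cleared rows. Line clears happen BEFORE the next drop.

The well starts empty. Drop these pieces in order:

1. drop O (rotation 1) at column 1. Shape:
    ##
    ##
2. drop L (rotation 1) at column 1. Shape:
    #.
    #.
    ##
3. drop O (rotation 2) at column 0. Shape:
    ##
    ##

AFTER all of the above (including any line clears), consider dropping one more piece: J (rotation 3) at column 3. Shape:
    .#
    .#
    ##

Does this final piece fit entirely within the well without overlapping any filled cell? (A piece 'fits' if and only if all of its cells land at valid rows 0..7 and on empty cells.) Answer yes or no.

Answer: yes

Derivation:
Drop 1: O rot1 at col 1 lands with bottom-row=0; cleared 0 line(s) (total 0); column heights now [0 2 2 0 0], max=2
Drop 2: L rot1 at col 1 lands with bottom-row=2; cleared 0 line(s) (total 0); column heights now [0 5 3 0 0], max=5
Drop 3: O rot2 at col 0 lands with bottom-row=5; cleared 0 line(s) (total 0); column heights now [7 7 3 0 0], max=7
Test piece J rot3 at col 3 (width 2): heights before test = [7 7 3 0 0]; fits = True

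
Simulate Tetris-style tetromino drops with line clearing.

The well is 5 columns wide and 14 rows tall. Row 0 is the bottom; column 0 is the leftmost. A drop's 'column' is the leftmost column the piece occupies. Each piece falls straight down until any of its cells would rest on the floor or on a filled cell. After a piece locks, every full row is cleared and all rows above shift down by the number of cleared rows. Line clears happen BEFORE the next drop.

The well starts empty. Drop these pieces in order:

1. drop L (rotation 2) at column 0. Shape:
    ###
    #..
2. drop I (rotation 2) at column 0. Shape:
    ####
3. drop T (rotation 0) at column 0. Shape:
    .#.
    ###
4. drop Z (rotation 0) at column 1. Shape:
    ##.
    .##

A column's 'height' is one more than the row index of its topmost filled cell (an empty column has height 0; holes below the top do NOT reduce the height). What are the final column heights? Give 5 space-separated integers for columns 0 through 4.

Drop 1: L rot2 at col 0 lands with bottom-row=0; cleared 0 line(s) (total 0); column heights now [2 2 2 0 0], max=2
Drop 2: I rot2 at col 0 lands with bottom-row=2; cleared 0 line(s) (total 0); column heights now [3 3 3 3 0], max=3
Drop 3: T rot0 at col 0 lands with bottom-row=3; cleared 0 line(s) (total 0); column heights now [4 5 4 3 0], max=5
Drop 4: Z rot0 at col 1 lands with bottom-row=4; cleared 0 line(s) (total 0); column heights now [4 6 6 5 0], max=6

Answer: 4 6 6 5 0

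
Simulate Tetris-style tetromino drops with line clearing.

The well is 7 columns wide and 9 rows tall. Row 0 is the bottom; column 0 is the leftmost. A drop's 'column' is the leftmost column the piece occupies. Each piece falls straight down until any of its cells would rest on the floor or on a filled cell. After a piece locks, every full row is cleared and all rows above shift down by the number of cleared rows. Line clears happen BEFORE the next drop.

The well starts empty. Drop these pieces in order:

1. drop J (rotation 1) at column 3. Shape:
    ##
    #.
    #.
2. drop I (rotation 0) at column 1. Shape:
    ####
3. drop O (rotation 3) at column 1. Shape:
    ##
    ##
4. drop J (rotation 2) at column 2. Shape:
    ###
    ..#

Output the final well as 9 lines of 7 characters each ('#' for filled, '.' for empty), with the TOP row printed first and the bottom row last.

Answer: .......
.......
..###..
.##.#..
.##....
.####..
...##..
...#...
...#...

Derivation:
Drop 1: J rot1 at col 3 lands with bottom-row=0; cleared 0 line(s) (total 0); column heights now [0 0 0 3 3 0 0], max=3
Drop 2: I rot0 at col 1 lands with bottom-row=3; cleared 0 line(s) (total 0); column heights now [0 4 4 4 4 0 0], max=4
Drop 3: O rot3 at col 1 lands with bottom-row=4; cleared 0 line(s) (total 0); column heights now [0 6 6 4 4 0 0], max=6
Drop 4: J rot2 at col 2 lands with bottom-row=5; cleared 0 line(s) (total 0); column heights now [0 6 7 7 7 0 0], max=7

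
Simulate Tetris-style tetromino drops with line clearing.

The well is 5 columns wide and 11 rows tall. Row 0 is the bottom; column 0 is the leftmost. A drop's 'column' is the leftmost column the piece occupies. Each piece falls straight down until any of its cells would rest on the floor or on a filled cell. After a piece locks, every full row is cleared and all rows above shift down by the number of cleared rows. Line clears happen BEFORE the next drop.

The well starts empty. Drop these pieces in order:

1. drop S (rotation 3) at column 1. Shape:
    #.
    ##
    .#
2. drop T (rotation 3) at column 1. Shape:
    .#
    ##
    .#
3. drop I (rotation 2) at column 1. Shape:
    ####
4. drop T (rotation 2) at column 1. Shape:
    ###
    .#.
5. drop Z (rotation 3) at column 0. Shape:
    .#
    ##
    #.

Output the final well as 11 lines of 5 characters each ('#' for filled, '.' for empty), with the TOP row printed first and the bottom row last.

Drop 1: S rot3 at col 1 lands with bottom-row=0; cleared 0 line(s) (total 0); column heights now [0 3 2 0 0], max=3
Drop 2: T rot3 at col 1 lands with bottom-row=2; cleared 0 line(s) (total 0); column heights now [0 4 5 0 0], max=5
Drop 3: I rot2 at col 1 lands with bottom-row=5; cleared 0 line(s) (total 0); column heights now [0 6 6 6 6], max=6
Drop 4: T rot2 at col 1 lands with bottom-row=6; cleared 0 line(s) (total 0); column heights now [0 8 8 8 6], max=8
Drop 5: Z rot3 at col 0 lands with bottom-row=7; cleared 0 line(s) (total 0); column heights now [9 10 8 8 6], max=10

Answer: .....
.#...
##...
####.
..#..
.####
..#..
.##..
.##..
.##..
..#..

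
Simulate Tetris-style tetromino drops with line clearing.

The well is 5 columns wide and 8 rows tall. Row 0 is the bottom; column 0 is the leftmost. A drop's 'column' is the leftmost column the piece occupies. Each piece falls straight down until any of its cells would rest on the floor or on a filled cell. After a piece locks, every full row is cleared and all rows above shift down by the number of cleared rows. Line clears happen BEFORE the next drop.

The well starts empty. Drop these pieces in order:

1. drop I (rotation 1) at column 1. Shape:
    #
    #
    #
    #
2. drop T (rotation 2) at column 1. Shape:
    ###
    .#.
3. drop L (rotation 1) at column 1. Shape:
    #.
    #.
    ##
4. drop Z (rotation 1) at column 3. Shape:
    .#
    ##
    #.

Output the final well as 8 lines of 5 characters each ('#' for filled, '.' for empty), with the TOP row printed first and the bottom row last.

Answer: .#..#
.#.##
.###.
.###.
.##..
.#...
.#...
.#...

Derivation:
Drop 1: I rot1 at col 1 lands with bottom-row=0; cleared 0 line(s) (total 0); column heights now [0 4 0 0 0], max=4
Drop 2: T rot2 at col 1 lands with bottom-row=3; cleared 0 line(s) (total 0); column heights now [0 5 5 5 0], max=5
Drop 3: L rot1 at col 1 lands with bottom-row=5; cleared 0 line(s) (total 0); column heights now [0 8 6 5 0], max=8
Drop 4: Z rot1 at col 3 lands with bottom-row=5; cleared 0 line(s) (total 0); column heights now [0 8 6 7 8], max=8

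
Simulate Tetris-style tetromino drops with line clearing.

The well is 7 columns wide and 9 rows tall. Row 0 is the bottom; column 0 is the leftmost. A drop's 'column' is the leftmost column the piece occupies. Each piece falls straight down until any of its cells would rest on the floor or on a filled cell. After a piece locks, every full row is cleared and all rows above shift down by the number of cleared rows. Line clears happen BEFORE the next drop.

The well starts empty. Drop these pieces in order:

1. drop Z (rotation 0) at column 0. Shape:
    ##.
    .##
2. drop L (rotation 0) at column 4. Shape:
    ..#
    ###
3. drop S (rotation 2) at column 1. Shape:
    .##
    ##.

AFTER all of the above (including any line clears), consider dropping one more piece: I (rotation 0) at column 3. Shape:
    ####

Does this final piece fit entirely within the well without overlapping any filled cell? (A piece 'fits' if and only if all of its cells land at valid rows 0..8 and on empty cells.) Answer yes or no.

Answer: yes

Derivation:
Drop 1: Z rot0 at col 0 lands with bottom-row=0; cleared 0 line(s) (total 0); column heights now [2 2 1 0 0 0 0], max=2
Drop 2: L rot0 at col 4 lands with bottom-row=0; cleared 0 line(s) (total 0); column heights now [2 2 1 0 1 1 2], max=2
Drop 3: S rot2 at col 1 lands with bottom-row=2; cleared 0 line(s) (total 0); column heights now [2 3 4 4 1 1 2], max=4
Test piece I rot0 at col 3 (width 4): heights before test = [2 3 4 4 1 1 2]; fits = True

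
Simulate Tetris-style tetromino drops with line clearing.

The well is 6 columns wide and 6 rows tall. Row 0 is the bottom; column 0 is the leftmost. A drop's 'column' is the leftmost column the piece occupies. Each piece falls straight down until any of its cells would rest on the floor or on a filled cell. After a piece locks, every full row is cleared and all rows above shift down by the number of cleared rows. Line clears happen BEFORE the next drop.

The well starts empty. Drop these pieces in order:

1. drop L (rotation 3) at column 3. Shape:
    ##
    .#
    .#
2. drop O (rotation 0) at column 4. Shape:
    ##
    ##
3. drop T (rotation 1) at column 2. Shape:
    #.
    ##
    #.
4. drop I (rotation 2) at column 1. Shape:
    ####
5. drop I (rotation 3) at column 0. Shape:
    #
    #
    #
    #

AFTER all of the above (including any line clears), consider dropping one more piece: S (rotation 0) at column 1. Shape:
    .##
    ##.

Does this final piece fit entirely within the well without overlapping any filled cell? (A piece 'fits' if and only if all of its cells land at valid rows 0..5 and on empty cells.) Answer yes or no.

Drop 1: L rot3 at col 3 lands with bottom-row=0; cleared 0 line(s) (total 0); column heights now [0 0 0 3 3 0], max=3
Drop 2: O rot0 at col 4 lands with bottom-row=3; cleared 0 line(s) (total 0); column heights now [0 0 0 3 5 5], max=5
Drop 3: T rot1 at col 2 lands with bottom-row=2; cleared 0 line(s) (total 0); column heights now [0 0 5 4 5 5], max=5
Drop 4: I rot2 at col 1 lands with bottom-row=5; cleared 0 line(s) (total 0); column heights now [0 6 6 6 6 5], max=6
Drop 5: I rot3 at col 0 lands with bottom-row=0; cleared 0 line(s) (total 0); column heights now [4 6 6 6 6 5], max=6
Test piece S rot0 at col 1 (width 3): heights before test = [4 6 6 6 6 5]; fits = False

Answer: no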